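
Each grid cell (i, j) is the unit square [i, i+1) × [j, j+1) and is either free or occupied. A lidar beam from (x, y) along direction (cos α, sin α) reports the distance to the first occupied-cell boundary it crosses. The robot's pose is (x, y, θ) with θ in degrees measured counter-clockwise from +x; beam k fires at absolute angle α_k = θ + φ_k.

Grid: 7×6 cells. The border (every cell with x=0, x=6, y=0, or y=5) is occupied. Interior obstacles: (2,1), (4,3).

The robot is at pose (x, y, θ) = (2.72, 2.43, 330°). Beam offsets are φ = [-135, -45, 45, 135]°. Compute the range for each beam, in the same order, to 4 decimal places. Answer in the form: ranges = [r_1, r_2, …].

beam 1: φ=-135°, α=195°
  cosα=-0.9659 sinα=-0.2588 | (2,2) | tMaxX 0.7454 tMaxY 1.6614 | tΔX 1.0353 tΔY 3.8637
    t=0.7454 [x] (1,2)
    t=1.6614 [y] (1,1)
    t=1.7807 [x] (0,1) — stop
  → r_1 = 1.7807
beam 2: φ=-45°, α=285°
  cosα=0.2588 sinα=-0.9659 | (2,2) | tMaxX 1.0818 tMaxY 0.4452 | tΔX 3.8637 tΔY 1.0353
    t=0.4452 [y] (2,1) — stop
  → r_2 = 0.4452
beam 3: φ=45°, α=15°
  cosα=0.9659 sinα=0.2588 | (2,2) | tMaxX 0.2899 tMaxY 2.2023 | tΔX 1.0353 tΔY 3.8637
    t=0.2899 [x] (3,2)
    t=1.3252 [x] (4,2)
    t=2.2023 [y] (4,3) — stop
  → r_3 = 2.2023
beam 4: φ=135°, α=105°
  cosα=-0.2588 sinα=0.9659 | (2,2) | tMaxX 2.7819 tMaxY 0.5901 | tΔX 3.8637 tΔY 1.0353
    t=0.5901 [y] (2,3)
    t=1.6254 [y] (2,4)
    t=2.6607 [y] (2,5) — stop
  → r_4 = 2.6607

ranges = [1.7807, 0.4452, 2.2023, 2.6607]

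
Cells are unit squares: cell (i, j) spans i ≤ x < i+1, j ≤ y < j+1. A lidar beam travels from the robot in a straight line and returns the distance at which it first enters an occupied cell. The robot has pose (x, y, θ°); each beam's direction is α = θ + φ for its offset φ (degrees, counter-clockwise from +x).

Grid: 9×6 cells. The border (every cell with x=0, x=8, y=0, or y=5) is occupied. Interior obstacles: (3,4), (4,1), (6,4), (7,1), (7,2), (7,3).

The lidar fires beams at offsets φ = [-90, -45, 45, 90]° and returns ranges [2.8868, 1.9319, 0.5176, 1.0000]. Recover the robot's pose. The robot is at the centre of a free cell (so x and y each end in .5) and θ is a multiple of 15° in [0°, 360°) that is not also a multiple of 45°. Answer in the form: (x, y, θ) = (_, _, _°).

(x, y, θ) = (1.5, 2.5, 150°)

Candidates: 22 free-cell centres × 16 headings = 352 poses. Raycast each; keep the one whose scan matches to 4 dp.
  (2.5, 2.5, 15°): beam 1 = 1.5529 ≠ 2.8868 ✗
  (1.5, 3.5, 345°): beam 1 = 1.9319 ≠ 2.8868 ✗
  (2.5, 2.5, 60°): beam 1 = 1.7321 ≠ 2.8868 ✗
  (3.5, 1.5, 300°): beam 1 = 1.0000 ≠ 2.8868 ✗
  …
  (1.5, 2.5, 150°): r_1=2.8868, r_2=1.9319, r_3=0.5176, r_4=1.0000 — all match ✓
Unique over the lattice → pose = (1.5, 2.5, 150°).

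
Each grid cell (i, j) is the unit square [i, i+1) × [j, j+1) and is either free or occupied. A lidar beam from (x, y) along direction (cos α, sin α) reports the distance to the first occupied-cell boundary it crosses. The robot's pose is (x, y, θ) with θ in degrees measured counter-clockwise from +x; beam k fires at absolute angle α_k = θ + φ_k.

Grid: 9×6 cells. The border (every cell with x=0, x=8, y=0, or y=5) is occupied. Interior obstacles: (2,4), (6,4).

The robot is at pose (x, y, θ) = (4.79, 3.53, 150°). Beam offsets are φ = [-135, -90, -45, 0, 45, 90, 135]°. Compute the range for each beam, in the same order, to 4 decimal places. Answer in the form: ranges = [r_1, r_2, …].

beam 1: φ=-135°, α=15°
  dir = (cos 15°, sin 15°) = (0.9659, 0.2588); from cell (4,3)
  next x-line at t=0.2174, next y-line at t=1.8159; Δt_x=1.0353, Δt_y=3.8637
    x: enter (5,3) at t=0.2174
    x: enter (6,3) at t=1.2527
    y: enter (6,4) at t=1.8159 ← occupied
  → r_1 = 1.8159
beam 2: φ=-90°, α=60°
  dir = (cos 60°, sin 60°) = (0.5000, 0.8660); from cell (4,3)
  next x-line at t=0.4200, next y-line at t=0.5427; Δt_x=2.0000, Δt_y=1.1547
    x: enter (5,3) at t=0.4200
    y: enter (5,4) at t=0.5427
    y: enter (5,5) at t=1.6974 ← occupied
  → r_2 = 1.6974
beam 3: φ=-45°, α=105°
  dir = (cos 105°, sin 105°) = (-0.2588, 0.9659); from cell (4,3)
  next x-line at t=3.0523, next y-line at t=0.4866; Δt_x=3.8637, Δt_y=1.0353
    y: enter (4,4) at t=0.4866
    y: enter (4,5) at t=1.5219 ← occupied
  → r_3 = 1.5219
beam 4: φ=0°, α=150°
  dir = (cos 150°, sin 150°) = (-0.8660, 0.5000); from cell (4,3)
  next x-line at t=0.9122, next y-line at t=0.9400; Δt_x=1.1547, Δt_y=2.0000
    x: enter (3,3) at t=0.9122
    y: enter (3,4) at t=0.9400
    x: enter (2,4) at t=2.0669 ← occupied
  → r_4 = 2.0669
beam 5: φ=45°, α=195°
  dir = (cos 195°, sin 195°) = (-0.9659, -0.2588); from cell (4,3)
  next x-line at t=0.8179, next y-line at t=2.0478; Δt_x=1.0353, Δt_y=3.8637
    x: enter (3,3) at t=0.8179
    x: enter (2,3) at t=1.8531
    y: enter (2,2) at t=2.0478
    x: enter (1,2) at t=2.8884
    x: enter (0,2) at t=3.9237 ← occupied
  → r_5 = 3.9237
beam 6: φ=90°, α=240°
  dir = (cos 240°, sin 240°) = (-0.5000, -0.8660); from cell (4,3)
  next x-line at t=1.5800, next y-line at t=0.6120; Δt_x=2.0000, Δt_y=1.1547
    y: enter (4,2) at t=0.6120
    x: enter (3,2) at t=1.5800
    y: enter (3,1) at t=1.7667
    y: enter (3,0) at t=2.9214 ← occupied
  → r_6 = 2.9214
beam 7: φ=135°, α=285°
  dir = (cos 285°, sin 285°) = (0.2588, -0.9659); from cell (4,3)
  next x-line at t=0.8114, next y-line at t=0.5487; Δt_x=3.8637, Δt_y=1.0353
    y: enter (4,2) at t=0.5487
    x: enter (5,2) at t=0.8114
    y: enter (5,1) at t=1.5840
    y: enter (5,0) at t=2.6192 ← occupied
  → r_7 = 2.6192

ranges = [1.8159, 1.6974, 1.5219, 2.0669, 3.9237, 2.9214, 2.6192]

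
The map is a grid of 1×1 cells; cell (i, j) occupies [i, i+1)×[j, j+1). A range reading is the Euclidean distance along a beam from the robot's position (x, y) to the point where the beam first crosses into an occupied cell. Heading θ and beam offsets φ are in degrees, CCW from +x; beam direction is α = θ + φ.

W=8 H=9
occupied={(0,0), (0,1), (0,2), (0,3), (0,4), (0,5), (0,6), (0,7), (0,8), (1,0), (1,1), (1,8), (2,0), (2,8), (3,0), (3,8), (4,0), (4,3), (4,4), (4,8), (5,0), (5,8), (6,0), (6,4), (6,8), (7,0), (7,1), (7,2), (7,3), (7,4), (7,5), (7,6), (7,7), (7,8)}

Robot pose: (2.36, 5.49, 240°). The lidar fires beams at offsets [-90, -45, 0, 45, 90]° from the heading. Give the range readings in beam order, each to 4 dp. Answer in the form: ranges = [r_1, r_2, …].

ranges = [1.5704, 1.4080, 2.7200, 4.6484, 1.8937]

beam 1: φ=-90°, α=150°
  direction (-0.8660, 0.5000); cell (2,5); t to first gridline: x 0.4157, y 1.0200 (then +1.1547 / +2.0000)
    (1,5) via x @ 0.4157
    (1,6) via y @ 1.0200
    (0,6) via x @ 1.5704  # hit
  → r_1 = 1.5704
beam 2: φ=-45°, α=195°
  direction (-0.9659, -0.2588); cell (2,5); t to first gridline: x 0.3727, y 1.8932 (then +1.0353 / +3.8637)
    (1,5) via x @ 0.3727
    (0,5) via x @ 1.4080  # hit
  → r_2 = 1.4080
beam 3: φ=0°, α=240°
  direction (-0.5000, -0.8660); cell (2,5); t to first gridline: x 0.7200, y 0.5658 (then +2.0000 / +1.1547)
    (2,4) via y @ 0.5658
    (1,4) via x @ 0.7200
    (1,3) via y @ 1.7205
    (0,3) via x @ 2.7200  # hit
  → r_3 = 2.7200
beam 4: φ=45°, α=285°
  direction (0.2588, -0.9659); cell (2,5); t to first gridline: x 2.4728, y 0.5073 (then +3.8637 / +1.0353)
    (2,4) via y @ 0.5073
    (2,3) via y @ 1.5426
    (3,3) via x @ 2.4728
    (3,2) via y @ 2.5778
    (3,1) via y @ 3.6131
    (3,0) via y @ 4.6484  # hit
  → r_4 = 4.6484
beam 5: φ=90°, α=330°
  direction (0.8660, -0.5000); cell (2,5); t to first gridline: x 0.7390, y 0.9800 (then +1.1547 / +2.0000)
    (3,5) via x @ 0.7390
    (3,4) via y @ 0.9800
    (4,4) via x @ 1.8937  # hit
  → r_5 = 1.8937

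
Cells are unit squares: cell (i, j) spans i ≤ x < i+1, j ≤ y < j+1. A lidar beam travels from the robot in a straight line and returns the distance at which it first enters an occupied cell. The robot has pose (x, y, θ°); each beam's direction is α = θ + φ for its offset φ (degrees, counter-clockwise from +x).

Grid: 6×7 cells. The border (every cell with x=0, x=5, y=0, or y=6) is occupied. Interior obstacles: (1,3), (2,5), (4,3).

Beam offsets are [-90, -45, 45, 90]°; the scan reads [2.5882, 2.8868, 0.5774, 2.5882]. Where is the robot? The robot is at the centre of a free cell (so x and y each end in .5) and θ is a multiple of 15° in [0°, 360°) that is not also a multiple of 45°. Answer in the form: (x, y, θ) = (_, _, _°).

Candidates: 17 free-cell centres × 16 headings = 272 poses. Raycast each; keep the one whose scan matches to 4 dp.
  (1.5, 5.5, 330°): beam 1 = 1.0000 ≠ 2.5882 ✗
  (2.5, 1.5, 75°): beam 1 = 1.9319 ≠ 2.5882 ✗
  (4.5, 4.5, 210°): beam 1 = 1.7321 ≠ 2.5882 ✗
  (2.5, 4.5, 300°): beam 1 = 1.0000 ≠ 2.5882 ✗
  …
  (3.5, 3.5, 345°): r_1=2.5882, r_2=2.8868, r_3=0.5774, r_4=2.5882 — all match ✓
No second candidate reproduces the full scan.

(x, y, θ) = (3.5, 3.5, 345°)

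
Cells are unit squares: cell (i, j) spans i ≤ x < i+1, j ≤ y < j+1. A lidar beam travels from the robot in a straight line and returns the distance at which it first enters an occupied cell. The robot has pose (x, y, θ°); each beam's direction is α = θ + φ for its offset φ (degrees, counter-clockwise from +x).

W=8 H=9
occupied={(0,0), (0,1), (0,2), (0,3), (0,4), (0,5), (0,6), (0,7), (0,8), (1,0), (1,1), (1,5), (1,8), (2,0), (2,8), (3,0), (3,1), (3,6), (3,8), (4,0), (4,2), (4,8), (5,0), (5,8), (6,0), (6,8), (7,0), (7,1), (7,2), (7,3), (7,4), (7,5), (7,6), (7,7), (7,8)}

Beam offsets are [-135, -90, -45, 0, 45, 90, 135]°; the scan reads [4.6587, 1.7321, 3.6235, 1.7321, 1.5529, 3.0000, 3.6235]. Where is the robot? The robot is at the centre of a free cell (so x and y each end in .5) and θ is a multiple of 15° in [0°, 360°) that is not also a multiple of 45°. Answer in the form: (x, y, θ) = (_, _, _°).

Enumerate (i+0.5, j+0.5, θ) over the 37 free cells and 16 admissible headings. For each, cast all 7 beams and compare to the given ranges.
  (4.5, 7.5, 105°): beam 1 = 2.8868 ≠ 4.6587 ✗
  (6.5, 7.5, 240°): beam 1 = 0.5176 ≠ 4.6587 ✗
  (2.5, 3.5, 150°): beam 2 = 2.8868 ≠ 1.7321 ✗
  …
  (5.5, 4.5, 330°): r_1=4.6587, r_2=1.7321, r_3=3.6235, r_4=1.7321, r_5=1.5529, r_6=3.0000, r_7=3.6235 — all match ✓
No second candidate reproduces the full scan.

(x, y, θ) = (5.5, 4.5, 330°)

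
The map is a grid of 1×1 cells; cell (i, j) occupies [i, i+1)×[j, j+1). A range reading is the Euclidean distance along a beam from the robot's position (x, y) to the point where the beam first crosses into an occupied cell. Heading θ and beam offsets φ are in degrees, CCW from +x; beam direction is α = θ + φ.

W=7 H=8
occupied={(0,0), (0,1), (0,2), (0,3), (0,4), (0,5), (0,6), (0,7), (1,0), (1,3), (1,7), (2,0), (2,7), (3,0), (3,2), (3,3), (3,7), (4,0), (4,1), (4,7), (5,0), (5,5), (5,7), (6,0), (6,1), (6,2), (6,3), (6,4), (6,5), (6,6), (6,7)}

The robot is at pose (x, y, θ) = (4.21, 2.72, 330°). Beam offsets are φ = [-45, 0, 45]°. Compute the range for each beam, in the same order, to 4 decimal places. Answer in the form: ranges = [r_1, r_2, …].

beam 1: φ=-45°, α=285°
  direction (0.2588, -0.9659); cell (4,2); t to first gridline: x 3.0523, y 0.7454 (then +3.8637 / +1.0353)
    (4,1) via y @ 0.7454  # hit
  → r_1 = 0.7454
beam 2: φ=0°, α=330°
  direction (0.8660, -0.5000); cell (4,2); t to first gridline: x 0.9122, y 1.4400 (then +1.1547 / +2.0000)
    (5,2) via x @ 0.9122
    (5,1) via y @ 1.4400
    (6,1) via x @ 2.0669  # hit
  → r_2 = 2.0669
beam 3: φ=45°, α=15°
  direction (0.9659, 0.2588); cell (4,2); t to first gridline: x 0.8179, y 1.0818 (then +1.0353 / +3.8637)
    (5,2) via x @ 0.8179
    (5,3) via y @ 1.0818
    (6,3) via x @ 1.8531  # hit
  → r_3 = 1.8531

ranges = [0.7454, 2.0669, 1.8531]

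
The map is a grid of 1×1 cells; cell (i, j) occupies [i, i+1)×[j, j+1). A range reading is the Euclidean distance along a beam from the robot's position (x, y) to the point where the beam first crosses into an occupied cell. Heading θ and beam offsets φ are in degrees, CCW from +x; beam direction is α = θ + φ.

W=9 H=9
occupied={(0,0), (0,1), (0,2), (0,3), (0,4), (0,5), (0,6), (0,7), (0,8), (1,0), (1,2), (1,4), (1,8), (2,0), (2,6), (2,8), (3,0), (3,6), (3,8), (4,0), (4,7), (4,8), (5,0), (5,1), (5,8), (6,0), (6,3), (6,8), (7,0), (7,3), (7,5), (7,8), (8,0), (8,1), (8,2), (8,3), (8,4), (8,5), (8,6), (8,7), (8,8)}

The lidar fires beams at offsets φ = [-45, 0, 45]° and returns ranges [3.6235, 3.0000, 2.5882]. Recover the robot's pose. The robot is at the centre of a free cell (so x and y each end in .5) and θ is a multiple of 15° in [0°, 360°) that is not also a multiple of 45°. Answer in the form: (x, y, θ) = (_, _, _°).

Enumerate (i+0.5, j+0.5, θ) over the 40 free cells and 16 admissible headings. For each, cast all 3 beams and compare to the given ranges.
  (1.5, 5.5, 60°): beam 1 = 1.9319 ≠ 3.6235 ✗
  (4.5, 2.5, 285°): beam 1 = 1.7321 ≠ 3.6235 ✗
  (7.5, 2.5, 165°): beam 1 = 0.5774 ≠ 3.6235 ✗
  (2.5, 2.5, 75°): beam 1 = 5.1962 ≠ 3.6235 ✗
  …
  (3.5, 4.5, 300°): r_1=3.6235, r_2=3.0000, r_3=2.5882 — all match ✓
Unique over the lattice → pose = (3.5, 4.5, 300°).

(x, y, θ) = (3.5, 4.5, 300°)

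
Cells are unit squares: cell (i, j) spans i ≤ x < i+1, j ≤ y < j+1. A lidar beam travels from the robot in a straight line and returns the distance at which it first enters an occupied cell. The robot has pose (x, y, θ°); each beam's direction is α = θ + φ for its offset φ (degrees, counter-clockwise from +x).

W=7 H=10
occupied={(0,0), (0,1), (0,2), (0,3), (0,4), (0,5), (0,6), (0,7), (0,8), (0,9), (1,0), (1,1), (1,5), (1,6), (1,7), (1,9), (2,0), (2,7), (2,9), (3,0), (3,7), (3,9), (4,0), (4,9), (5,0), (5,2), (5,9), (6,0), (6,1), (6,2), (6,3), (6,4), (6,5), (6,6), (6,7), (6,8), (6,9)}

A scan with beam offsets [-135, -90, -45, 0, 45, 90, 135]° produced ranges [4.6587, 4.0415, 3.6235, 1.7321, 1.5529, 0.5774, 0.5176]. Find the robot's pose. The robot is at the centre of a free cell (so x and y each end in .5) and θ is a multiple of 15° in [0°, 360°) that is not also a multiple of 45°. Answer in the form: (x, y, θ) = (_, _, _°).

Enumerate (i+0.5, j+0.5, θ) over the 33 free cells and 16 admissible headings. For each, cast all 7 beams and compare to the given ranges.
  (4.5, 4.5, 60°): beam 1 = 1.9319 ≠ 4.6587 ✗
  (5.5, 7.5, 285°): beam 1 = 3.0000 ≠ 4.6587 ✗
  (4.5, 8.5, 345°): beam 1 = 1.0000 ≠ 4.6587 ✗
  (4.5, 8.5, 240°): beam 1 = 0.5176 ≠ 4.6587 ✗
  …
  (2.5, 5.5, 60°): r_1=4.6587, r_2=4.0415, r_3=3.6235, r_4=1.7321, r_5=1.5529, r_6=0.5774, r_7=0.5176 — all match ✓
Only this pose fits every beam.

(x, y, θ) = (2.5, 5.5, 60°)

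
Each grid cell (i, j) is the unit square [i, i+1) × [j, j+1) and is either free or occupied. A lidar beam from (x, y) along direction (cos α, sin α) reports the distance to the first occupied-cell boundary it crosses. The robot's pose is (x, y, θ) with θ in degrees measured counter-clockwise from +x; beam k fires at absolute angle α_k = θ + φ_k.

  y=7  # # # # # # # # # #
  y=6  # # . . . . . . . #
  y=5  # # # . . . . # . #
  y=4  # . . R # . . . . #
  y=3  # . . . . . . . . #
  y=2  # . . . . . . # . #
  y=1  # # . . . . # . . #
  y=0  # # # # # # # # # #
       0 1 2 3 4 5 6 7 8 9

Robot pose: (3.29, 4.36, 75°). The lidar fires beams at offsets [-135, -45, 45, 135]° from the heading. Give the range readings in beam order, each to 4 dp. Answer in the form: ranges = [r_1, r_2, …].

beam 1: φ=-135°, α=300°
  direction (0.5000, -0.8660); cell (3,4); t to first gridline: x 1.4200, y 0.4157 (then +2.0000 / +1.1547)
    (3,3) via y @ 0.4157
    (4,3) via x @ 1.4200
    (4,2) via y @ 1.5704
    (4,1) via y @ 2.7251
    (5,1) via x @ 3.4200
    (5,0) via y @ 3.8798  # hit
  → r_1 = 3.8798
beam 2: φ=-45°, α=30°
  direction (0.8660, 0.5000); cell (3,4); t to first gridline: x 0.8198, y 1.2800 (then +1.1547 / +2.0000)
    (4,4) via x @ 0.8198  # hit
  → r_2 = 0.8198
beam 3: φ=45°, α=120°
  direction (-0.5000, 0.8660); cell (3,4); t to first gridline: x 0.5800, y 0.7390 (then +2.0000 / +1.1547)
    (2,4) via x @ 0.5800
    (2,5) via y @ 0.7390  # hit
  → r_3 = 0.7390
beam 4: φ=135°, α=210°
  direction (-0.8660, -0.5000); cell (3,4); t to first gridline: x 0.3349, y 0.7200 (then +1.1547 / +2.0000)
    (2,4) via x @ 0.3349
    (2,3) via y @ 0.7200
    (1,3) via x @ 1.4896
    (0,3) via x @ 2.6443  # hit
  → r_4 = 2.6443

ranges = [3.8798, 0.8198, 0.7390, 2.6443]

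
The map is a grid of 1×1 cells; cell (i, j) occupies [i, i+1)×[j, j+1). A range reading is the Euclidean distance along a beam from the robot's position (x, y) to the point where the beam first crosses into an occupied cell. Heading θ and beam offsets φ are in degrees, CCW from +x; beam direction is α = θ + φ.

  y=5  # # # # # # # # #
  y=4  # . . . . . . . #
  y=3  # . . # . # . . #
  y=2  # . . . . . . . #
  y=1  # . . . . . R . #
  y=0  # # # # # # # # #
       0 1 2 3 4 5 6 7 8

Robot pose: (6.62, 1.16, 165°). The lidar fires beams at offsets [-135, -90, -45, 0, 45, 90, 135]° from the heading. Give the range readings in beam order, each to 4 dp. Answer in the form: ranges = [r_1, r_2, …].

ranges = [1.5935, 3.9755, 2.1246, 5.8183, 0.3200, 0.1656, 0.1848]

beam 1: φ=-135°, α=30°
  direction (0.8660, 0.5000); cell (6,1); t to first gridline: x 0.4388, y 1.6800 (then +1.1547 / +2.0000)
    (7,1) via x @ 0.4388
    (8,1) via x @ 1.5935  # hit
  → r_1 = 1.5935
beam 2: φ=-90°, α=75°
  direction (0.2588, 0.9659); cell (6,1); t to first gridline: x 1.4682, y 0.8696 (then +3.8637 / +1.0353)
    (6,2) via y @ 0.8696
    (7,2) via x @ 1.4682
    (7,3) via y @ 1.9049
    (7,4) via y @ 2.9402
    (7,5) via y @ 3.9755  # hit
  → r_2 = 3.9755
beam 3: φ=-45°, α=120°
  direction (-0.5000, 0.8660); cell (6,1); t to first gridline: x 1.2400, y 0.9699 (then +2.0000 / +1.1547)
    (6,2) via y @ 0.9699
    (5,2) via x @ 1.2400
    (5,3) via y @ 2.1246  # hit
  → r_3 = 2.1246
beam 4: φ=0°, α=165°
  direction (-0.9659, 0.2588); cell (6,1); t to first gridline: x 0.6419, y 3.2455 (then +1.0353 / +3.8637)
    (5,1) via x @ 0.6419
    (4,1) via x @ 1.6771
    (3,1) via x @ 2.7124
    (3,2) via y @ 3.2455
    (2,2) via x @ 3.7477
    (1,2) via x @ 4.7830
    (0,2) via x @ 5.8183  # hit
  → r_4 = 5.8183
beam 5: φ=45°, α=210°
  direction (-0.8660, -0.5000); cell (6,1); t to first gridline: x 0.7159, y 0.3200 (then +1.1547 / +2.0000)
    (6,0) via y @ 0.3200  # hit
  → r_5 = 0.3200
beam 6: φ=90°, α=255°
  direction (-0.2588, -0.9659); cell (6,1); t to first gridline: x 2.3955, y 0.1656 (then +3.8637 / +1.0353)
    (6,0) via y @ 0.1656  # hit
  → r_6 = 0.1656
beam 7: φ=135°, α=300°
  direction (0.5000, -0.8660); cell (6,1); t to first gridline: x 0.7600, y 0.1848 (then +2.0000 / +1.1547)
    (6,0) via y @ 0.1848  # hit
  → r_7 = 0.1848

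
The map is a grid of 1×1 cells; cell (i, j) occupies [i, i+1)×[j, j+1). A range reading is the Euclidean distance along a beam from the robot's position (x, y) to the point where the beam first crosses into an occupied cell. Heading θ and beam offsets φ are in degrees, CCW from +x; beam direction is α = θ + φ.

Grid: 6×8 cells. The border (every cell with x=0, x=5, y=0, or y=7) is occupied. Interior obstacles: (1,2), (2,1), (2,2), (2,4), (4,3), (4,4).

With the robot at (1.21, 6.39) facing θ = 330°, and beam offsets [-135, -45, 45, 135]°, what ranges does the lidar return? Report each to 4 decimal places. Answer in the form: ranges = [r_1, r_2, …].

beam 1: φ=-135°, α=195°
  d=(-0.9659,-0.2588)  start (1,6)  tX=0.2174 tY=1.5068  stride 1/|dx|=1.0353 1/|dy|=3.8637
    cross x-line → (0,6), t=0.2174 (wall)
  → r_1 = 0.2174
beam 2: φ=-45°, α=285°
  d=(0.2588,-0.9659)  start (1,6)  tX=3.0523 tY=0.4038  stride 1/|dx|=3.8637 1/|dy|=1.0353
    cross y-line → (1,5), t=0.4038
    cross y-line → (1,4), t=1.4390
    cross y-line → (1,3), t=2.4743
    cross x-line → (2,3), t=3.0523
    cross y-line → (2,2), t=3.5096 (wall)
  → r_2 = 3.5096
beam 3: φ=45°, α=15°
  d=(0.9659,0.2588)  start (1,6)  tX=0.8179 tY=2.3569  stride 1/|dx|=1.0353 1/|dy|=3.8637
    cross x-line → (2,6), t=0.8179
    cross x-line → (3,6), t=1.8531
    cross y-line → (3,7), t=2.3569 (wall)
  → r_3 = 2.3569
beam 4: φ=135°, α=105°
  d=(-0.2588,0.9659)  start (1,6)  tX=0.8114 tY=0.6315  stride 1/|dx|=3.8637 1/|dy|=1.0353
    cross y-line → (1,7), t=0.6315 (wall)
  → r_4 = 0.6315

ranges = [0.2174, 3.5096, 2.3569, 0.6315]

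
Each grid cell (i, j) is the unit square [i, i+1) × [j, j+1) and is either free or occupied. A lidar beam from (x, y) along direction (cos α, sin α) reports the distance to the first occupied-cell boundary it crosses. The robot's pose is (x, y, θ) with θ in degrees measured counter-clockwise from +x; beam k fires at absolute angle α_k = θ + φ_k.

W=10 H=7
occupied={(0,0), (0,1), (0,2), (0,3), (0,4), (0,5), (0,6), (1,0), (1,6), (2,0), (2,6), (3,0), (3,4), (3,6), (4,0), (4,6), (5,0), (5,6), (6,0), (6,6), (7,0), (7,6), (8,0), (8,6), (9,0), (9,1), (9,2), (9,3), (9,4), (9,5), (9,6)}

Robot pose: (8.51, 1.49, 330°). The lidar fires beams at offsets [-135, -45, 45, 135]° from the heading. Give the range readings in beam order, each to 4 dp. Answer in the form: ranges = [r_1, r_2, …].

beam 1: φ=-135°, α=195°
  dir = (cos 195°, sin 195°) = (-0.9659, -0.2588); from cell (8,1)
  next x-line at t=0.5280, next y-line at t=1.8932; Δt_x=1.0353, Δt_y=3.8637
    x: enter (7,1) at t=0.5280
    x: enter (6,1) at t=1.5633
    y: enter (6,0) at t=1.8932 ← occupied
  → r_1 = 1.8932
beam 2: φ=-45°, α=285°
  dir = (cos 285°, sin 285°) = (0.2588, -0.9659); from cell (8,1)
  next x-line at t=1.8932, next y-line at t=0.5073; Δt_x=3.8637, Δt_y=1.0353
    y: enter (8,0) at t=0.5073 ← occupied
  → r_2 = 0.5073
beam 3: φ=45°, α=15°
  dir = (cos 15°, sin 15°) = (0.9659, 0.2588); from cell (8,1)
  next x-line at t=0.5073, next y-line at t=1.9705; Δt_x=1.0353, Δt_y=3.8637
    x: enter (9,1) at t=0.5073 ← occupied
  → r_3 = 0.5073
beam 4: φ=135°, α=105°
  dir = (cos 105°, sin 105°) = (-0.2588, 0.9659); from cell (8,1)
  next x-line at t=1.9705, next y-line at t=0.5280; Δt_x=3.8637, Δt_y=1.0353
    y: enter (8,2) at t=0.5280
    y: enter (8,3) at t=1.5633
    x: enter (7,3) at t=1.9705
    y: enter (7,4) at t=2.5985
    y: enter (7,5) at t=3.6338
    y: enter (7,6) at t=4.6691 ← occupied
  → r_4 = 4.6691

ranges = [1.8932, 0.5073, 0.5073, 4.6691]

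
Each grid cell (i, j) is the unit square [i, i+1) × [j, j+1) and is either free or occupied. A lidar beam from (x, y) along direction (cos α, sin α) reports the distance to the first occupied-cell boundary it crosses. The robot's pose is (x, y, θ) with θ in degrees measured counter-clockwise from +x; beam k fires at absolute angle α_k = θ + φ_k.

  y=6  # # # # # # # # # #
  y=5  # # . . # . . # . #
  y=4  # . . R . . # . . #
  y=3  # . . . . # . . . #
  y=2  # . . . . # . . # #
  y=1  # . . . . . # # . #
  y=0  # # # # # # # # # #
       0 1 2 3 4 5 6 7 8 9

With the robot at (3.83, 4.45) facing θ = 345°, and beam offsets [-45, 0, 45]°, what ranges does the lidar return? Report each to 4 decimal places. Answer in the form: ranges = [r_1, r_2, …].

ranges = [2.3400, 1.7387, 1.1000]

beam 1: φ=-45°, α=300°
  direction (0.5000, -0.8660); cell (3,4); t to first gridline: x 0.3400, y 0.5196 (then +2.0000 / +1.1547)
    (4,4) via x @ 0.3400
    (4,3) via y @ 0.5196
    (4,2) via y @ 1.6743
    (5,2) via x @ 2.3400  # hit
  → r_1 = 2.3400
beam 2: φ=0°, α=345°
  direction (0.9659, -0.2588); cell (3,4); t to first gridline: x 0.1760, y 1.7387 (then +1.0353 / +3.8637)
    (4,4) via x @ 0.1760
    (5,4) via x @ 1.2113
    (5,3) via y @ 1.7387  # hit
  → r_2 = 1.7387
beam 3: φ=45°, α=30°
  direction (0.8660, 0.5000); cell (3,4); t to first gridline: x 0.1963, y 1.1000 (then +1.1547 / +2.0000)
    (4,4) via x @ 0.1963
    (4,5) via y @ 1.1000  # hit
  → r_3 = 1.1000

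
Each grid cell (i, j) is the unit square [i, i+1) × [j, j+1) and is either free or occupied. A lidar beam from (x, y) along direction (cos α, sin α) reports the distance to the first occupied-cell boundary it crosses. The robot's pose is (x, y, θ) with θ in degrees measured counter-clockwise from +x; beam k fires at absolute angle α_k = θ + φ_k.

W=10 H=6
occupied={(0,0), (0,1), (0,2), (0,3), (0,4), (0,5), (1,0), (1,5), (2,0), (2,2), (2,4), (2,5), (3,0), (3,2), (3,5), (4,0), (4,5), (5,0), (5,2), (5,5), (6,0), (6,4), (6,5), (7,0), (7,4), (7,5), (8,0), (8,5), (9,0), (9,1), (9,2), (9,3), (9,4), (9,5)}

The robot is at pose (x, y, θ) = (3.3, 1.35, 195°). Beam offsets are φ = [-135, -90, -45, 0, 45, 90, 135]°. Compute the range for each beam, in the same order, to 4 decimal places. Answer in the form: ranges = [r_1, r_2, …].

ranges = [0.7506, 0.6729, 1.3000, 1.3523, 0.4041, 0.3623, 0.7000]

beam 1: φ=-135°, α=60°
  dir = (cos 60°, sin 60°) = (0.5000, 0.8660); from cell (3,1)
  next x-line at t=1.4000, next y-line at t=0.7506; Δt_x=2.0000, Δt_y=1.1547
    y: enter (3,2) at t=0.7506 ← occupied
  → r_1 = 0.7506
beam 2: φ=-90°, α=105°
  dir = (cos 105°, sin 105°) = (-0.2588, 0.9659); from cell (3,1)
  next x-line at t=1.1591, next y-line at t=0.6729; Δt_x=3.8637, Δt_y=1.0353
    y: enter (3,2) at t=0.6729 ← occupied
  → r_2 = 0.6729
beam 3: φ=-45°, α=150°
  dir = (cos 150°, sin 150°) = (-0.8660, 0.5000); from cell (3,1)
  next x-line at t=0.3464, next y-line at t=1.3000; Δt_x=1.1547, Δt_y=2.0000
    x: enter (2,1) at t=0.3464
    y: enter (2,2) at t=1.3000 ← occupied
  → r_3 = 1.3000
beam 4: φ=0°, α=195°
  dir = (cos 195°, sin 195°) = (-0.9659, -0.2588); from cell (3,1)
  next x-line at t=0.3106, next y-line at t=1.3523; Δt_x=1.0353, Δt_y=3.8637
    x: enter (2,1) at t=0.3106
    x: enter (1,1) at t=1.3459
    y: enter (1,0) at t=1.3523 ← occupied
  → r_4 = 1.3523
beam 5: φ=45°, α=240°
  dir = (cos 240°, sin 240°) = (-0.5000, -0.8660); from cell (3,1)
  next x-line at t=0.6000, next y-line at t=0.4041; Δt_x=2.0000, Δt_y=1.1547
    y: enter (3,0) at t=0.4041 ← occupied
  → r_5 = 0.4041
beam 6: φ=90°, α=285°
  dir = (cos 285°, sin 285°) = (0.2588, -0.9659); from cell (3,1)
  next x-line at t=2.7046, next y-line at t=0.3623; Δt_x=3.8637, Δt_y=1.0353
    y: enter (3,0) at t=0.3623 ← occupied
  → r_6 = 0.3623
beam 7: φ=135°, α=330°
  dir = (cos 330°, sin 330°) = (0.8660, -0.5000); from cell (3,1)
  next x-line at t=0.8083, next y-line at t=0.7000; Δt_x=1.1547, Δt_y=2.0000
    y: enter (3,0) at t=0.7000 ← occupied
  → r_7 = 0.7000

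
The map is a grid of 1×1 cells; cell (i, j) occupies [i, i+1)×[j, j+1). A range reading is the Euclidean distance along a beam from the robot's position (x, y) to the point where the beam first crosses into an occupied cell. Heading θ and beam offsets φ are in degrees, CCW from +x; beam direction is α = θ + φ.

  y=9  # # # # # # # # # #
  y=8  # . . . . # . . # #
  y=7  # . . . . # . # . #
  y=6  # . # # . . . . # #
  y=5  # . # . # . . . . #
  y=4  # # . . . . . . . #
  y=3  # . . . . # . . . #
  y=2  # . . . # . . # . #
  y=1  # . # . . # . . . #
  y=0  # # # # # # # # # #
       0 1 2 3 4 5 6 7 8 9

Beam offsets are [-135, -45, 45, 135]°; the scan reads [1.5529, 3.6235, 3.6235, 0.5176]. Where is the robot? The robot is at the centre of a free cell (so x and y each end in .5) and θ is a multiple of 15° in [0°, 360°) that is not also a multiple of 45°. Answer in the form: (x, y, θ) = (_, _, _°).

(x, y, θ) = (5.5, 6.5, 300°)

Candidates: 49 free-cell centres × 16 headings = 784 poses. Raycast each; keep the one whose scan matches to 4 dp.
  (7.5, 6.5, 255°): beam 1 = 0.5774 ≠ 1.5529 ✗
  (1.5, 5.5, 195°): beam 1 = 1.0000 ≠ 1.5529 ✗
  (6.5, 5.5, 195°): beam 1 = 1.7321 ≠ 1.5529 ✗
  (3.5, 7.5, 255°): beam 1 = 1.7321 ≠ 1.5529 ✗
  (8.5, 7.5, 105°): beam 1 = 0.5774 ≠ 1.5529 ✗
  …
  (5.5, 6.5, 300°): r_1=1.5529, r_2=3.6235, r_3=3.6235, r_4=0.5176 — all match ✓
No second candidate reproduces the full scan.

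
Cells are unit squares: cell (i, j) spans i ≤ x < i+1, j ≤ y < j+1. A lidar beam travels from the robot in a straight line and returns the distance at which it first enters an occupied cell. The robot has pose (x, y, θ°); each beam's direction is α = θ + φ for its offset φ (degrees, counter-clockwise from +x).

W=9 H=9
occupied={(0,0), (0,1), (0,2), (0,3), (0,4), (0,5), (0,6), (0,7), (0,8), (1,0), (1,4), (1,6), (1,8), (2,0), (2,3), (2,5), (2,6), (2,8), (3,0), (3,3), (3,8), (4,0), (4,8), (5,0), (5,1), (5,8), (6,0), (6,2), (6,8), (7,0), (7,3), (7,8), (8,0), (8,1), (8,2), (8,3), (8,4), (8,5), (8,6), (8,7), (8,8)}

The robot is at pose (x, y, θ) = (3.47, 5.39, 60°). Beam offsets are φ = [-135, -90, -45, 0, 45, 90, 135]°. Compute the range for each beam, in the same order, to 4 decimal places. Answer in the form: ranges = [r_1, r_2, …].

beam 1: φ=-135°, α=285°
  direction (0.2588, -0.9659); cell (3,5); t to first gridline: x 2.0478, y 0.4038 (then +3.8637 / +1.0353)
    (3,4) via y @ 0.4038
    (3,3) via y @ 1.4390  # hit
  → r_1 = 1.4390
beam 2: φ=-90°, α=330°
  direction (0.8660, -0.5000); cell (3,5); t to first gridline: x 0.6120, y 0.7800 (then +1.1547 / +2.0000)
    (4,5) via x @ 0.6120
    (4,4) via y @ 0.7800
    (5,4) via x @ 1.7667
    (5,3) via y @ 2.7800
    (6,3) via x @ 2.9214
    (7,3) via x @ 4.0761  # hit
  → r_2 = 4.0761
beam 3: φ=-45°, α=15°
  direction (0.9659, 0.2588); cell (3,5); t to first gridline: x 0.5487, y 2.3569 (then +1.0353 / +3.8637)
    (4,5) via x @ 0.5487
    (5,5) via x @ 1.5840
    (5,6) via y @ 2.3569
    (6,6) via x @ 2.6192
    (7,6) via x @ 3.6545
    (8,6) via x @ 4.6898  # hit
  → r_3 = 4.6898
beam 4: φ=0°, α=60°
  direction (0.5000, 0.8660); cell (3,5); t to first gridline: x 1.0600, y 0.7044 (then +2.0000 / +1.1547)
    (3,6) via y @ 0.7044
    (4,6) via x @ 1.0600
    (4,7) via y @ 1.8591
    (4,8) via y @ 3.0138  # hit
  → r_4 = 3.0138
beam 5: φ=45°, α=105°
  direction (-0.2588, 0.9659); cell (3,5); t to first gridline: x 1.8159, y 0.6315 (then +3.8637 / +1.0353)
    (3,6) via y @ 0.6315
    (3,7) via y @ 1.6668
    (2,7) via x @ 1.8159
    (2,8) via y @ 2.7021  # hit
  → r_5 = 2.7021
beam 6: φ=90°, α=150°
  direction (-0.8660, 0.5000); cell (3,5); t to first gridline: x 0.5427, y 1.2200 (then +1.1547 / +2.0000)
    (2,5) via x @ 0.5427  # hit
  → r_6 = 0.5427
beam 7: φ=135°, α=195°
  direction (-0.9659, -0.2588); cell (3,5); t to first gridline: x 0.4866, y 1.5068 (then +1.0353 / +3.8637)
    (2,5) via x @ 0.4866  # hit
  → r_7 = 0.4866

ranges = [1.4390, 4.0761, 4.6898, 3.0138, 2.7021, 0.5427, 0.4866]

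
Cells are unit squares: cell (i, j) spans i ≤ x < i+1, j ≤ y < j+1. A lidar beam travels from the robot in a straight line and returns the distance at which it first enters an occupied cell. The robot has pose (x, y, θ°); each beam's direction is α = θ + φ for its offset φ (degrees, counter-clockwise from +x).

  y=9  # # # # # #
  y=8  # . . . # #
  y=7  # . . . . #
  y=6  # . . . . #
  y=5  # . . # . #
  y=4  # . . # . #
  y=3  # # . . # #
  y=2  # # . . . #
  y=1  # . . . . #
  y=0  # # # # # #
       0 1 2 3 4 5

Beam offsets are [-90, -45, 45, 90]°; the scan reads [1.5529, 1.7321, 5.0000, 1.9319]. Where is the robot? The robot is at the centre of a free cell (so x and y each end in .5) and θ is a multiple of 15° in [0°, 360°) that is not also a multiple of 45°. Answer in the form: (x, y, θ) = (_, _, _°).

(x, y, θ) = (3.5, 1.5, 75°)

Enumerate (i+0.5, j+0.5, θ) over the 26 free cells and 16 admissible headings. For each, cast all 4 beams and compare to the given ranges.
  (2.5, 5.5, 255°): beam 3 = 1.0000 ≠ 5.0000 ✗
  (1.5, 1.5, 300°): beam 1 = 0.5774 ≠ 1.5529 ✗
  (2.5, 8.5, 345°): beam 1 = 4.6587 ≠ 1.5529 ✗
  (3.5, 1.5, 105°): beam 3 = 1.7321 ≠ 5.0000 ✗
  (1.5, 5.5, 240°): beam 1 = 0.5774 ≠ 1.5529 ✗
  …
  (3.5, 1.5, 75°): r_1=1.5529, r_2=1.7321, r_3=5.0000, r_4=1.9319 — all match ✓
No second candidate reproduces the full scan.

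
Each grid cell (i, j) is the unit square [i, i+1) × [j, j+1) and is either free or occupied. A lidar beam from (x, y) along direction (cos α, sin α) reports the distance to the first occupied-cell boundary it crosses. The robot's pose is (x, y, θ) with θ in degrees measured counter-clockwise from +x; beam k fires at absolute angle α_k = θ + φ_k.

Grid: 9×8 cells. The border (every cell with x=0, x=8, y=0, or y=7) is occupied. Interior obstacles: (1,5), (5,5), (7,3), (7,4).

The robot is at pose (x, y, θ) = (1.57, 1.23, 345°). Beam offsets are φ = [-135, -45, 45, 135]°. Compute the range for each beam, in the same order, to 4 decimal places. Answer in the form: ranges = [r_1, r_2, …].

ranges = [0.4600, 0.2656, 6.2700, 1.1400]

beam 1: φ=-135°, α=210°
  cosα=-0.8660 sinα=-0.5000 | (1,1) | tMaxX 0.6582 tMaxY 0.4600 | tΔX 1.1547 tΔY 2.0000
    t=0.4600 [y] (1,0) — stop
  → r_1 = 0.4600
beam 2: φ=-45°, α=300°
  cosα=0.5000 sinα=-0.8660 | (1,1) | tMaxX 0.8600 tMaxY 0.2656 | tΔX 2.0000 tΔY 1.1547
    t=0.2656 [y] (1,0) — stop
  → r_2 = 0.2656
beam 3: φ=45°, α=30°
  cosα=0.8660 sinα=0.5000 | (1,1) | tMaxX 0.4965 tMaxY 1.5400 | tΔX 1.1547 tΔY 2.0000
    t=0.4965 [x] (2,1)
    t=1.5400 [y] (2,2)
    t=1.6512 [x] (3,2)
    t=2.8059 [x] (4,2)
    t=3.5400 [y] (4,3)
    t=3.9606 [x] (5,3)
    t=5.1153 [x] (6,3)
    t=5.5400 [y] (6,4)
    t=6.2700 [x] (7,4) — stop
  → r_3 = 6.2700
beam 4: φ=135°, α=120°
  cosα=-0.5000 sinα=0.8660 | (1,1) | tMaxX 1.1400 tMaxY 0.8891 | tΔX 2.0000 tΔY 1.1547
    t=0.8891 [y] (1,2)
    t=1.1400 [x] (0,2) — stop
  → r_4 = 1.1400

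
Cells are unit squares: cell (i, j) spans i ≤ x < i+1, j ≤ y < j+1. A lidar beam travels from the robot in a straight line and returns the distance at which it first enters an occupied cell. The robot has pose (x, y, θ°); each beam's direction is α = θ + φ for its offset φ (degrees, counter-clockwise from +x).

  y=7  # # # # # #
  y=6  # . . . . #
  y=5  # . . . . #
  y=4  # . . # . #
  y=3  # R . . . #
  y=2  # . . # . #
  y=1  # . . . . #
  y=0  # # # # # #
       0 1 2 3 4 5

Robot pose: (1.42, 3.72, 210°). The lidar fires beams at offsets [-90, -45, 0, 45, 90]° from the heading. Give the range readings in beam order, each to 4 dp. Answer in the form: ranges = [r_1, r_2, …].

ranges = [0.8400, 0.4348, 0.4850, 1.6228, 3.1408]

beam 1: φ=-90°, α=120°
  direction (-0.5000, 0.8660); cell (1,3); t to first gridline: x 0.8400, y 0.3233 (then +2.0000 / +1.1547)
    (1,4) via y @ 0.3233
    (0,4) via x @ 0.8400  # hit
  → r_1 = 0.8400
beam 2: φ=-45°, α=165°
  direction (-0.9659, 0.2588); cell (1,3); t to first gridline: x 0.4348, y 1.0818 (then +1.0353 / +3.8637)
    (0,3) via x @ 0.4348  # hit
  → r_2 = 0.4348
beam 3: φ=0°, α=210°
  direction (-0.8660, -0.5000); cell (1,3); t to first gridline: x 0.4850, y 1.4400 (then +1.1547 / +2.0000)
    (0,3) via x @ 0.4850  # hit
  → r_3 = 0.4850
beam 4: φ=45°, α=255°
  direction (-0.2588, -0.9659); cell (1,3); t to first gridline: x 1.6228, y 0.7454 (then +3.8637 / +1.0353)
    (1,2) via y @ 0.7454
    (0,2) via x @ 1.6228  # hit
  → r_4 = 1.6228
beam 5: φ=90°, α=300°
  direction (0.5000, -0.8660); cell (1,3); t to first gridline: x 1.1600, y 0.8314 (then +2.0000 / +1.1547)
    (1,2) via y @ 0.8314
    (2,2) via x @ 1.1600
    (2,1) via y @ 1.9861
    (2,0) via y @ 3.1408  # hit
  → r_5 = 3.1408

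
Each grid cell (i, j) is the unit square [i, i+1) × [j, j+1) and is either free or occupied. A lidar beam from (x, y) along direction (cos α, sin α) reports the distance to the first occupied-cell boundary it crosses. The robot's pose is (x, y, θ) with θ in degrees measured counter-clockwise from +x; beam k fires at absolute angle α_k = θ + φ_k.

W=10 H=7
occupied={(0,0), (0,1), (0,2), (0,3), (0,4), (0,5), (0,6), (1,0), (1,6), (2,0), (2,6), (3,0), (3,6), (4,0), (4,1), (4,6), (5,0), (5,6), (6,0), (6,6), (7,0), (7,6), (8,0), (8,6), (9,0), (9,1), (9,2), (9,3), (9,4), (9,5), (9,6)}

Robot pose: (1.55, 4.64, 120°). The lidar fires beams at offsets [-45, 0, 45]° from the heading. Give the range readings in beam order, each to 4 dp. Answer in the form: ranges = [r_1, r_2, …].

beam 1: φ=-45°, α=75°
  dir = (cos 75°, sin 75°) = (0.2588, 0.9659); from cell (1,4)
  next x-line at t=1.7387, next y-line at t=0.3727; Δt_x=3.8637, Δt_y=1.0353
    y: enter (1,5) at t=0.3727
    y: enter (1,6) at t=1.4080 ← occupied
  → r_1 = 1.4080
beam 2: φ=0°, α=120°
  dir = (cos 120°, sin 120°) = (-0.5000, 0.8660); from cell (1,4)
  next x-line at t=1.1000, next y-line at t=0.4157; Δt_x=2.0000, Δt_y=1.1547
    y: enter (1,5) at t=0.4157
    x: enter (0,5) at t=1.1000 ← occupied
  → r_2 = 1.1000
beam 3: φ=45°, α=165°
  dir = (cos 165°, sin 165°) = (-0.9659, 0.2588); from cell (1,4)
  next x-line at t=0.5694, next y-line at t=1.3909; Δt_x=1.0353, Δt_y=3.8637
    x: enter (0,4) at t=0.5694 ← occupied
  → r_3 = 0.5694

ranges = [1.4080, 1.1000, 0.5694]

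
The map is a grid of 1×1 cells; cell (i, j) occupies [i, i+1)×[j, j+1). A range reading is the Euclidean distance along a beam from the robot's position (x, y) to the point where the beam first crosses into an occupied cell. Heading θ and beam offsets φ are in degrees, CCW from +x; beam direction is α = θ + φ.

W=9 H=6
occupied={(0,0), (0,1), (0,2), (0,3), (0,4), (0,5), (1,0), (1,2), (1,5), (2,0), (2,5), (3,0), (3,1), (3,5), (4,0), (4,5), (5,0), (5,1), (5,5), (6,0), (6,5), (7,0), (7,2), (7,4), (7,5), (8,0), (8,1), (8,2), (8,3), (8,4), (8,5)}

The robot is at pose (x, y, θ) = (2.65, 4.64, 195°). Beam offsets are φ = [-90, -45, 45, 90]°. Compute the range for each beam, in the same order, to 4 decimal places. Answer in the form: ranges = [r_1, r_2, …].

ranges = [0.3727, 0.7200, 1.8937, 2.7331]

beam 1: φ=-90°, α=105°
  d=(-0.2588,0.9659)  start (2,4)  tX=2.5114 tY=0.3727  stride 1/|dx|=3.8637 1/|dy|=1.0353
    cross y-line → (2,5), t=0.3727 (wall)
  → r_1 = 0.3727
beam 2: φ=-45°, α=150°
  d=(-0.8660,0.5000)  start (2,4)  tX=0.7506 tY=0.7200  stride 1/|dx|=1.1547 1/|dy|=2.0000
    cross y-line → (2,5), t=0.7200 (wall)
  → r_2 = 0.7200
beam 3: φ=45°, α=240°
  d=(-0.5000,-0.8660)  start (2,4)  tX=1.3000 tY=0.7390  stride 1/|dx|=2.0000 1/|dy|=1.1547
    cross y-line → (2,3), t=0.7390
    cross x-line → (1,3), t=1.3000
    cross y-line → (1,2), t=1.8937 (wall)
  → r_3 = 1.8937
beam 4: φ=90°, α=285°
  d=(0.2588,-0.9659)  start (2,4)  tX=1.3523 tY=0.6626  stride 1/|dx|=3.8637 1/|dy|=1.0353
    cross y-line → (2,3), t=0.6626
    cross x-line → (3,3), t=1.3523
    cross y-line → (3,2), t=1.6979
    cross y-line → (3,1), t=2.7331 (wall)
  → r_4 = 2.7331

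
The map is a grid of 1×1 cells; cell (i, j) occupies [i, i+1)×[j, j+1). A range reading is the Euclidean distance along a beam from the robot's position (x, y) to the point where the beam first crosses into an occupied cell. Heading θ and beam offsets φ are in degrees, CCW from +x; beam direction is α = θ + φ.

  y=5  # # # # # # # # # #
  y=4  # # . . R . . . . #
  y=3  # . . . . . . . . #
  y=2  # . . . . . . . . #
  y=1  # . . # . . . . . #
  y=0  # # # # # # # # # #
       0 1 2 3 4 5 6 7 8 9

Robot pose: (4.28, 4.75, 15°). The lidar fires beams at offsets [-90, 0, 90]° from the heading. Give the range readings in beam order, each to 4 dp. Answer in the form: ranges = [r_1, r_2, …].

ranges = [3.8823, 0.9659, 0.2588]

beam 1: φ=-90°, α=285°
  cosα=0.2588 sinα=-0.9659 | (4,4) | tMaxX 2.7819 tMaxY 0.7765 | tΔX 3.8637 tΔY 1.0353
    t=0.7765 [y] (4,3)
    t=1.8117 [y] (4,2)
    t=2.7819 [x] (5,2)
    t=2.8470 [y] (5,1)
    t=3.8823 [y] (5,0) — stop
  → r_1 = 3.8823
beam 2: φ=0°, α=15°
  cosα=0.9659 sinα=0.2588 | (4,4) | tMaxX 0.7454 tMaxY 0.9659 | tΔX 1.0353 tΔY 3.8637
    t=0.7454 [x] (5,4)
    t=0.9659 [y] (5,5) — stop
  → r_2 = 0.9659
beam 3: φ=90°, α=105°
  cosα=-0.2588 sinα=0.9659 | (4,4) | tMaxX 1.0818 tMaxY 0.2588 | tΔX 3.8637 tΔY 1.0353
    t=0.2588 [y] (4,5) — stop
  → r_3 = 0.2588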